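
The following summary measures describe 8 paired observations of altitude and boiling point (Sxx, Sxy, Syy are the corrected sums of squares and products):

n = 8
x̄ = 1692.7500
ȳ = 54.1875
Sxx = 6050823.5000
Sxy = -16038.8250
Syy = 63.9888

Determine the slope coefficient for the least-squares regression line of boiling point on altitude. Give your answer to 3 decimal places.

b = Sxy/Sxx = -16038.825/6050823.5 = -0.002651

-0.003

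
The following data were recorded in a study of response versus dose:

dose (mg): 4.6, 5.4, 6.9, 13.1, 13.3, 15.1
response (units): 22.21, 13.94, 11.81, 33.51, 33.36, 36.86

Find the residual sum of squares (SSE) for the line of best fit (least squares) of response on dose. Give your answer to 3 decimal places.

n = 6, Σx = 58.4, Σy = 151.69, Σxy = 1698.186, Σx² = 674.44, Σy² = 4421.5531
Sxx = Σx² − (Σx)²/n = 674.44 − 568.426667 = 106.013333
Sxy = Σxy − (Σx)(Σy)/n = 1698.186 − 1476.449333 = 221.736667
Syy = Σy² − (Σy)²/n = 4421.5531 − 3834.976017 = 586.577083
b = Sxy/Sxx = 221.736667/106.013333 = 2.091592
SSE = Syy − b·Sxy = 586.577083 − 2.091592·221.736667 = 122.794389

122.794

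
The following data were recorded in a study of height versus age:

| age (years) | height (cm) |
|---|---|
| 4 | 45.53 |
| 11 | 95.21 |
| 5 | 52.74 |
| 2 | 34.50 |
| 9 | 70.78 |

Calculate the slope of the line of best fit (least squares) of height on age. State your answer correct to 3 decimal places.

6.329

n = 5, Σx = 31, Σy = 298.76, Σxy = 2199.15, Σx² = 247
Sxx = Σx² − (Σx)²/n = 247 − 192.2 = 54.8
Sxy = Σxy − (Σx)(Σy)/n = 2199.15 − 1852.312 = 346.838
b = Sxy/Sxx = 346.838/54.8 = 6.329161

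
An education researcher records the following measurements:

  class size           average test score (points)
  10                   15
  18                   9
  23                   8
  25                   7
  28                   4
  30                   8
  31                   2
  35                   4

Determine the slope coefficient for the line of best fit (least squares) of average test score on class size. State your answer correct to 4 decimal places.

n = 8, Σx = 200, Σy = 57, Σxy = 1225, Σx² = 5448
Sxx = Σx² − (Σx)²/n = 5448 − 5000 = 448
Sxy = Σxy − (Σx)(Σy)/n = 1225 − 1425 = -200
b = Sxy/Sxx = -200/448 = -0.446429

-0.4464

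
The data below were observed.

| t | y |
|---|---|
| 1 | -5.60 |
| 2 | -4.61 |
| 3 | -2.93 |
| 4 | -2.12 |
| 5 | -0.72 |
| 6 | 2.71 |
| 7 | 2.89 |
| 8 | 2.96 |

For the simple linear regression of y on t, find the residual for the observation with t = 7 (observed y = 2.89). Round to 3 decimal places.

0.373

n = 8, Σx = 36, Σy = -7.42, Σxy = 24.48, Σx² = 204
Sxx = Σx² − (Σx)²/n = 204 − 162 = 42
Sxy = Σxy − (Σx)(Σy)/n = 24.48 − (-33.39) = 57.87
b = Sxy/Sxx = 57.87/42 = 1.377857
a = ȳ − b·x̄ = -0.9275 − 1.377857·4.5 = -7.127857
ŷ(7) = -7.127857 + 1.377857·7 = 2.517143
residual = y − ŷ = 2.89 − 2.517143 = 0.372857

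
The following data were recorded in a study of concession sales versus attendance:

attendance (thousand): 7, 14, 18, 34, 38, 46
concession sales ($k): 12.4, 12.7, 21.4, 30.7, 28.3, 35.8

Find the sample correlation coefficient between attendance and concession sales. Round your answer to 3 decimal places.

n = 6, Σx = 157, Σy = 141.3, Σxy = 4415.8, Σx² = 5285, Σy² = 3798.03
Sxx = Σx² − (Σx)²/n = 5285 − 4108.166667 = 1176.833333
Sxy = Σxy − (Σx)(Σy)/n = 4415.8 − 3697.35 = 718.45
Syy = Σy² − (Σy)²/n = 3798.03 − 3327.615 = 470.415
r = Sxy/√(Sxx·Syy) = 718.45/√(553600.0525) = 718.45/744.043045 = 0.965603

0.966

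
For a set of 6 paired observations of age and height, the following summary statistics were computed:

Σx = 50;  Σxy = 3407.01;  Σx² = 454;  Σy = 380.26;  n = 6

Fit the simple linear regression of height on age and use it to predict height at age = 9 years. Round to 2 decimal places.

67.63

Sxx = Σx² − (Σx)²/n = 454 − 416.666667 = 37.333333
Sxy = Σxy − (Σx)(Σy)/n = 3407.01 − 3168.833333 = 238.176667
b = Sxy/Sxx = 238.176667/37.333333 = 6.379732
a = ȳ − b·x̄ = 63.376667 − 6.379732·8.333333 = 10.212232
ŷ(9) = a + b·9 = 10.212232 + 6.379732·9 = 67.629821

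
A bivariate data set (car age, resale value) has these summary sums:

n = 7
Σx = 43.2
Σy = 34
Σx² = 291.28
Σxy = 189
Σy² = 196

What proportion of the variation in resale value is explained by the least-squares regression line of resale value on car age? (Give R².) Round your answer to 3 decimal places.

0.570

Sxx = Σx² − (Σx)²/n = 291.28 − 266.605714 = 24.674286
Sxy = Σxy − (Σx)(Σy)/n = 189 − 209.828571 = -20.828571
Syy = Σy² − (Σy)²/n = 196 − 165.142857 = 30.857143
R² = Sxy²/(Sxx·Syy) = (-20.828571)²/(24.674286·30.857143) = 0.569795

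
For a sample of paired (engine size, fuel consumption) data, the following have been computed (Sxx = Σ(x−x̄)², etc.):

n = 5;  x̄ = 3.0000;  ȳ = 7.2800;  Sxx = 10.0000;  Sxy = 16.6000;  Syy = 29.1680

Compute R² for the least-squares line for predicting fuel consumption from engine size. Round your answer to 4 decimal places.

R² = Sxy²/(Sxx·Syy) = (16.6)²/(10·29.168) = 0.944734

0.9447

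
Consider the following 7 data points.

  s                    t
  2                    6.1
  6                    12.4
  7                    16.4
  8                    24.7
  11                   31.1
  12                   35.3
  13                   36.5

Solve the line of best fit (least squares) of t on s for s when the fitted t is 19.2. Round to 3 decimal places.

7.093

n = 7, Σx = 59, Σy = 162.5, Σxy = 1639.2, Σx² = 587
Sxx = Σx² − (Σx)²/n = 587 − 497.285714 = 89.714286
Sxy = Σxy − (Σx)(Σy)/n = 1639.2 − 1369.642857 = 269.557143
b = Sxy/Sxx = 269.557143/89.714286 = 3.004618
a = ȳ − b·x̄ = 23.214286 − 3.004618·8.428571 = -2.110350
Set a + b·x = 19.2: x = (19.2 − (-2.110350)) / 3.004618 = 7.092533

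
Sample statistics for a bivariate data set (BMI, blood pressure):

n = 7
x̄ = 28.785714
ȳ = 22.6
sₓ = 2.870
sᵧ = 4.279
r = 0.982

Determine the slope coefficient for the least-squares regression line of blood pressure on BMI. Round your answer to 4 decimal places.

1.4641

b = r · sᵧ/sₓ = 0.982 · 4.279/2.87 = 1.464104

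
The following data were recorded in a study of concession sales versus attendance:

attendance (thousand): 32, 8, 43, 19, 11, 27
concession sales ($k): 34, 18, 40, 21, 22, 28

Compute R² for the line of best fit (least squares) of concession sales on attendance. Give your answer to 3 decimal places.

0.936

n = 6, Σx = 140, Σy = 163, Σxy = 4349, Σx² = 4148, Σy² = 4789
Sxx = Σx² − (Σx)²/n = 4148 − 3266.666667 = 881.333333
Sxy = Σxy − (Σx)(Σy)/n = 4349 − 3803.333333 = 545.666667
Syy = Σy² − (Σy)²/n = 4789 − 4428.166667 = 360.833333
R² = Sxy²/(Sxx·Syy) = (545.666667)²/(881.333333·360.833333) = 0.936285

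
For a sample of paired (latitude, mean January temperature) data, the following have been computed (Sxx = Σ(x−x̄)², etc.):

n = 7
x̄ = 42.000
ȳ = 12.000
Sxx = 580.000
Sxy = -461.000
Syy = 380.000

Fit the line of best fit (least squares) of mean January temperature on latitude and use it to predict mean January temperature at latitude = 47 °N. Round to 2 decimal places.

b = Sxy/Sxx = -461/580 = -0.794828
a = ȳ − b·x̄ = 12 − (-0.794828)·42 = 45.382759
ŷ(47) = a + b·47 = 45.382759 + (-0.794828)·47 = 8.025862

8.03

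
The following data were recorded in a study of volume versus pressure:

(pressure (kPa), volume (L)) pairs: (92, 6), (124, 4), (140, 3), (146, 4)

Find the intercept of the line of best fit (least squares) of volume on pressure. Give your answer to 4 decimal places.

10.0781

n = 4, Σx = 502, Σy = 17, Σxy = 2052, Σx² = 64756
Sxx = Σx² − (Σx)²/n = 64756 − 63001 = 1755
Sxy = Σxy − (Σx)(Σy)/n = 2052 − 2133.5 = -81.5
b = Sxy/Sxx = -81.5/1755 = -0.046439
a = ȳ − b·x̄ = 4.25 − (-0.046439)·125.5 = 10.078063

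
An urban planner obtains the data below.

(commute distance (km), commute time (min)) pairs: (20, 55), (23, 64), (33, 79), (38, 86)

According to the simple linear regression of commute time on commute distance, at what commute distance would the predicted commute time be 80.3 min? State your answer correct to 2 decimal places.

n = 4, Σx = 114, Σy = 284, Σxy = 8447, Σx² = 3462
Sxx = Σx² − (Σx)²/n = 3462 − 3249 = 213
Sxy = Σxy − (Σx)(Σy)/n = 8447 − 8094 = 353
b = Sxy/Sxx = 353/213 = 1.657277
a = ȳ − b·x̄ = 71 − 1.657277·28.5 = 23.767606
Set a + b·x = 80.3: x = (80.3 − 23.767606) / 1.657277 = 34.111615

34.11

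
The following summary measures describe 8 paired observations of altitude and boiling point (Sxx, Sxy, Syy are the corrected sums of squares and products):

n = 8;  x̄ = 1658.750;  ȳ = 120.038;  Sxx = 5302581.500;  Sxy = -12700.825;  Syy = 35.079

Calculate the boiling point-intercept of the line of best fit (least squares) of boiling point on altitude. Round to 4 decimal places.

b = Sxy/Sxx = -12700.825/5302581.5 = -0.002395
a = ȳ − b·x̄ = 120.038 − (-0.002395)·1658.75 = 124.011064

124.0111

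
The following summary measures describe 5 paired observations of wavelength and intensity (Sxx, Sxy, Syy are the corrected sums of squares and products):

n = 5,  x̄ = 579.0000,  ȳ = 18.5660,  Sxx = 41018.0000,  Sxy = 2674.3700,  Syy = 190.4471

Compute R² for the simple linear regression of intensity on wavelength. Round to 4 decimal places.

R² = Sxy²/(Sxx·Syy) = (2674.37)²/(41018·190.4471) = 0.915575

0.9156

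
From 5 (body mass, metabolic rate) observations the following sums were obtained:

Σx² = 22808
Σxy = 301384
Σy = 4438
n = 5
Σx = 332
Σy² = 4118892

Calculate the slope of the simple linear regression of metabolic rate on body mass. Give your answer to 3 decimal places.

8.780

Sxx = Σx² − (Σx)²/n = 22808 − 22044.8 = 763.2
Sxy = Σxy − (Σx)(Σy)/n = 301384 − 294683.2 = 6700.8
b = Sxy/Sxx = 6700.8/763.2 = 8.779874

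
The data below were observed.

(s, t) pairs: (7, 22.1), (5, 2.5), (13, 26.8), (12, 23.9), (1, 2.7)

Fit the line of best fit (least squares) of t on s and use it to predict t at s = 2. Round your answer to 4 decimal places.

n = 5, Σx = 38, Σy = 78, Σxy = 805.1, Σx² = 388
Sxx = Σx² − (Σx)²/n = 388 − 288.8 = 99.2
Sxy = Σxy − (Σx)(Σy)/n = 805.1 − 592.8 = 212.3
b = Sxy/Sxx = 212.3/99.2 = 2.140121
a = ȳ − b·x̄ = 15.6 − 2.140121·7.6 = -0.664919
ŷ(2) = a + b·2 = -0.664919 + 2.140121·2 = 3.615323

3.6153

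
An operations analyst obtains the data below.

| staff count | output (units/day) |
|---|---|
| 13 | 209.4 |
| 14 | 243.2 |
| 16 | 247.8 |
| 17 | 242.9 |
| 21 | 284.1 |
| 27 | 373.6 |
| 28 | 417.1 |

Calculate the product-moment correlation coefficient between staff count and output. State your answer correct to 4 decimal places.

n = 7, Σx = 136, Σy = 2018.1, Σxy = 41953.2, Σx² = 2864, Σy² = 617662.03
Sxx = Σx² − (Σx)²/n = 2864 − 2642.285714 = 221.714286
Sxy = Σxy − (Σx)(Σy)/n = 41953.2 − 39208.8 = 2744.4
Syy = Σy² − (Σy)²/n = 617662.03 − 581818.23 = 35843.8
r = Sxy/√(Sxx·Syy) = 2744.4/√(7947082.514286) = 2744.4/2819.057026 = 0.973517

0.9735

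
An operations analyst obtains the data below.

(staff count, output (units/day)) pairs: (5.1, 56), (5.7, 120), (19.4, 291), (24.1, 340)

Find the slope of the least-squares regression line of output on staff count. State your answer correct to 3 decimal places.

n = 4, Σx = 54.3, Σy = 807, Σxy = 14809, Σx² = 1015.67
Sxx = Σx² − (Σx)²/n = 1015.67 − 737.1225 = 278.5475
Sxy = Σxy − (Σx)(Σy)/n = 14809 − 10955.025 = 3853.975
b = Sxy/Sxx = 3853.975/278.5475 = 13.835971

13.836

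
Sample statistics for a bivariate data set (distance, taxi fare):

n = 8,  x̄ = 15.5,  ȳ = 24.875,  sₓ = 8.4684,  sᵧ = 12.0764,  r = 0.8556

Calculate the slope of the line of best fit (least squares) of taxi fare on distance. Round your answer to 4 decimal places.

1.2201

b = r · sᵧ/sₓ = 0.8556 · 12.0764/8.4684 = 1.220132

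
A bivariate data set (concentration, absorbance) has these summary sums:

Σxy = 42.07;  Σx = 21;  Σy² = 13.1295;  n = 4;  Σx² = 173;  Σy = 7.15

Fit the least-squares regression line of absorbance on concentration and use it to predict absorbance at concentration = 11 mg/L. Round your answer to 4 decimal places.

2.2028

Sxx = Σx² − (Σx)²/n = 173 − 110.25 = 62.75
Sxy = Σxy − (Σx)(Σy)/n = 42.07 − 37.5375 = 4.5325
b = Sxy/Sxx = 4.5325/62.75 = 0.072231
a = ȳ − b·x̄ = 1.7875 − 0.072231·5.25 = 1.408287
ŷ(11) = a + b·11 = 1.408287 + 0.072231·11 = 2.202829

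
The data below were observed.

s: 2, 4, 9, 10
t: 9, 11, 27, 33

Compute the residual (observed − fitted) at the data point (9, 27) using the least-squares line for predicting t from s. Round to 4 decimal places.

-1.2961

n = 4, Σx = 25, Σy = 80, Σxy = 635, Σx² = 201
Sxx = Σx² − (Σx)²/n = 201 − 156.25 = 44.75
Sxy = Σxy − (Σx)(Σy)/n = 635 − 500 = 135
b = Sxy/Sxx = 135/44.75 = 3.016760
a = ȳ − b·x̄ = 20 − 3.016760·6.25 = 1.145251
ŷ(9) = 1.145251 + 3.016760·9 = 28.296089
residual = y − ŷ = 27 − 28.296089 = -1.296089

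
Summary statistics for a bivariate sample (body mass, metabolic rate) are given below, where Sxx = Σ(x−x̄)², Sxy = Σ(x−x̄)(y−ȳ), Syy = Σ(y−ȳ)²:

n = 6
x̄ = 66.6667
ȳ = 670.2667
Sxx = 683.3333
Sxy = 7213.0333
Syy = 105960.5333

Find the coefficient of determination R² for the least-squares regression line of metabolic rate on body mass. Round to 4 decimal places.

0.7186

R² = Sxy²/(Sxx·Syy) = (7213.0333)²/(683.3333·105960.5333) = 0.718554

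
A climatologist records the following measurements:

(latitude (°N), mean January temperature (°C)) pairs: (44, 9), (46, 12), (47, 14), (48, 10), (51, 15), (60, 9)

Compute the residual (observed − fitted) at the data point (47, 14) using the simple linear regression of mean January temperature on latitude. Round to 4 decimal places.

n = 6, Σx = 296, Σy = 69, Σxy = 3391, Σx² = 14766
Sxx = Σx² − (Σx)²/n = 14766 − 14602.666667 = 163.333333
Sxy = Σxy − (Σx)(Σy)/n = 3391 − 3404 = -13
b = Sxy/Sxx = -13/163.333333 = -0.079592
a = ȳ − b·x̄ = 11.5 − (-0.079592)·49.333333 = 15.426531
ŷ(47) = 15.426531 + (-0.079592)·47 = 11.685714
residual = y − ŷ = 14 − 11.685714 = 2.314286

2.3143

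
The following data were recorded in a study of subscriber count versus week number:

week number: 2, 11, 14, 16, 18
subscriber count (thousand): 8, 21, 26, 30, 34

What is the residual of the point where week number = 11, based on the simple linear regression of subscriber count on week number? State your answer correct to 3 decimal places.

n = 5, Σx = 61, Σy = 119, Σxy = 1703, Σx² = 901
Sxx = Σx² − (Σx)²/n = 901 − 744.2 = 156.8
Sxy = Σxy − (Σx)(Σy)/n = 1703 − 1451.8 = 251.2
b = Sxy/Sxx = 251.2/156.8 = 1.602041
a = ȳ − b·x̄ = 23.8 − 1.602041·12.2 = 4.255102
ŷ(11) = 4.255102 + 1.602041·11 = 21.877551
residual = y − ŷ = 21 − 21.877551 = -0.877551

-0.878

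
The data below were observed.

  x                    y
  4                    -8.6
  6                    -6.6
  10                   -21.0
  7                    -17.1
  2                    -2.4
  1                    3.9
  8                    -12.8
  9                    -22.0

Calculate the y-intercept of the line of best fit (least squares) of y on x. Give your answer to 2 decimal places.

4.57

n = 8, Σx = 47, Σy = -86.6, Σxy = -705, Σx² = 351
Sxx = Σx² − (Σx)²/n = 351 − 276.125 = 74.875
Sxy = Σxy − (Σx)(Σy)/n = -705 − (-508.775) = -196.225
b = Sxy/Sxx = -196.225/74.875 = -2.620701
a = ȳ − b·x̄ = -10.825 − (-2.620701)·5.875 = 4.571619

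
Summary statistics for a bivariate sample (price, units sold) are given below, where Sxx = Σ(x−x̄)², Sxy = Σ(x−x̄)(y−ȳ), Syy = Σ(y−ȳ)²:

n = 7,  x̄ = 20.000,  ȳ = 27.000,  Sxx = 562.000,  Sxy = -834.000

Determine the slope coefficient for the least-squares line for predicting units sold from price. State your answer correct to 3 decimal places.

-1.484

b = Sxy/Sxx = -834/562 = -1.483986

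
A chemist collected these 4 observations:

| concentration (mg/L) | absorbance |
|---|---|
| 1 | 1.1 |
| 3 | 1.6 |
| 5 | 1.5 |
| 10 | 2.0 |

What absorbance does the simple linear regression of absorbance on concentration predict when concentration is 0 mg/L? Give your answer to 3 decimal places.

n = 4, Σx = 19, Σy = 6.2, Σxy = 33.4, Σx² = 135
Sxx = Σx² − (Σx)²/n = 135 − 90.25 = 44.75
Sxy = Σxy − (Σx)(Σy)/n = 33.4 − 29.45 = 3.95
b = Sxy/Sxx = 3.95/44.75 = 0.088268
a = ȳ − b·x̄ = 1.55 − 0.088268·4.75 = 1.130726
ŷ(0) = a + b·0 = 1.130726 + 0.088268·0 = 1.130726

1.131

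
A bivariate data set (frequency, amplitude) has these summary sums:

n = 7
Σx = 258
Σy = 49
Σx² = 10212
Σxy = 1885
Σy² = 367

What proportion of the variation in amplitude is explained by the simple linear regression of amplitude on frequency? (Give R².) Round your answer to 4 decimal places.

0.3700

Sxx = Σx² − (Σx)²/n = 10212 − 9509.142857 = 702.857143
Sxy = Σxy − (Σx)(Σy)/n = 1885 − 1806 = 79
Syy = Σy² − (Σy)²/n = 367 − 343 = 24
R² = Sxy²/(Sxx·Syy) = (79)²/(702.857143·24) = 0.369978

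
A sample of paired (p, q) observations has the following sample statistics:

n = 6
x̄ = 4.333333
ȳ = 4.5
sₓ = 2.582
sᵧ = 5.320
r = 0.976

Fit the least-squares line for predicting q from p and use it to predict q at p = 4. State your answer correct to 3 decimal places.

b = r · sᵧ/sₓ = 0.976 · 5.32/2.582 = 2.010968
a = ȳ − b·x̄ = 4.5 − 2.010968·4.333333 = -4.214195
ŷ(4) = a + b·4 = -4.214195 + 2.010968·4 = 3.829678

3.830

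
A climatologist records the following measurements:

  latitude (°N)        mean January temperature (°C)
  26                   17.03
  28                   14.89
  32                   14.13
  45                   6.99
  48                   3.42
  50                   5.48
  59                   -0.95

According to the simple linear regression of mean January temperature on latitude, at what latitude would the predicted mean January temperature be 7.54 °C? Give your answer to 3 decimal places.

n = 7, Σx = 288, Σy = 60.99, Σxy = 2008.52, Σx² = 12794
Sxx = Σx² − (Σx)²/n = 12794 − 11849.142857 = 944.857143
Sxy = Σxy − (Σx)(Σy)/n = 2008.52 − 2509.302857 = -500.782857
b = Sxy/Sxx = -500.782857/944.857143 = -0.530009
a = ȳ − b·x̄ = 8.712857 − (-0.530009)·41.142857 = 30.518945
Set a + b·x = 7.54: x = (7.54 − 30.518945) / (-0.530009) = 43.355757

43.356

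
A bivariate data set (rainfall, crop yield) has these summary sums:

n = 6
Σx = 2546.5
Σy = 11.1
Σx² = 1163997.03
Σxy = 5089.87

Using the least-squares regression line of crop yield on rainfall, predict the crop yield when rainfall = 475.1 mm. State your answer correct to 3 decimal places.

2.081

Sxx = Σx² − (Σx)²/n = 1163997.03 − 1080777.041667 = 83219.988333
Sxy = Σxy − (Σx)(Σy)/n = 5089.87 − 4711.025 = 378.845
b = Sxy/Sxx = 378.845/83219.988333 = 0.004552
a = ȳ − b·x̄ = 1.85 − 0.004552·424.416667 = -0.082085
ŷ(475.1) = a + b·475.1 = -0.082085 + 0.004552·475.1 = 2.080727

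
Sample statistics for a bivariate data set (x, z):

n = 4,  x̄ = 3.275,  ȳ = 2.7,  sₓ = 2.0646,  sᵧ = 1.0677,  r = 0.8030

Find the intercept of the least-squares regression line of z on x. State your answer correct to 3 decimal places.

1.340

b = r · sᵧ/sₓ = 0.803 · 1.0677/2.0646 = 0.415268
a = ȳ − b·x̄ = 2.7 − 0.415268·3.275 = 1.339996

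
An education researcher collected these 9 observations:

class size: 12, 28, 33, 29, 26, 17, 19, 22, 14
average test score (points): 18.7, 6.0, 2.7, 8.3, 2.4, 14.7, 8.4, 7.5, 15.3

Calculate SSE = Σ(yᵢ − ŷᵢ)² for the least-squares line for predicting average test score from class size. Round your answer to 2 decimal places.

n = 9, Σx = 200, Σy = 84, Σxy = 1573.3, Σx² = 4864, Σy² = 1044.62
Sxx = Σx² − (Σx)²/n = 4864 − 4444.444444 = 419.555556
Sxy = Σxy − (Σx)(Σy)/n = 1573.3 − 1866.666667 = -293.366667
Syy = Σy² − (Σy)²/n = 1044.62 − 784 = 260.62
b = Sxy/Sxx = -293.366667/419.555556 = -0.699232
SSE = Syy − b·Sxy = 260.62 − (-0.699232)·(-293.366667) = 55.488641

55.49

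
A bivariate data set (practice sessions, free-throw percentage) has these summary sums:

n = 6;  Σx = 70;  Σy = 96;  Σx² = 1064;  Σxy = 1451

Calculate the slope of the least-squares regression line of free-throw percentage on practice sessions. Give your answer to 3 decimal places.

Sxx = Σx² − (Σx)²/n = 1064 − 816.666667 = 247.333333
Sxy = Σxy − (Σx)(Σy)/n = 1451 − 1120 = 331
b = Sxy/Sxx = 331/247.333333 = 1.338275

1.338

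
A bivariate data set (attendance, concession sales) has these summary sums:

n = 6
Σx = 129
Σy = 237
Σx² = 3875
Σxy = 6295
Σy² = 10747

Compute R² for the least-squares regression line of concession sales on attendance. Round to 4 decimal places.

Sxx = Σx² − (Σx)²/n = 3875 − 2773.5 = 1101.5
Sxy = Σxy − (Σx)(Σy)/n = 6295 − 5095.5 = 1199.5
Syy = Σy² − (Σy)²/n = 10747 − 9361.5 = 1385.5
R² = Sxy²/(Sxx·Syy) = (1199.5)²/(1101.5·1385.5) = 0.942778

0.9428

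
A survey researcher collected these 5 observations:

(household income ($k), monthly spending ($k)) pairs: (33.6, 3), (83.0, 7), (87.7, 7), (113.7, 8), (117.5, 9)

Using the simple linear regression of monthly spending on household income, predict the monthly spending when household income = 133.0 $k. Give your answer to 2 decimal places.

n = 5, Σx = 435.5, Σy = 34, Σxy = 3262.8, Σx² = 42443.19
Sxx = Σx² − (Σx)²/n = 42443.19 − 37932.05 = 4511.14
Sxy = Σxy − (Σx)(Σy)/n = 3262.8 − 2961.4 = 301.4
b = Sxy/Sxx = 301.4/4511.14 = 0.066812
a = ȳ − b·x̄ = 6.8 − 0.066812·87.1 = 0.980642
ŷ(133.0) = a + b·133.0 = 0.980642 + 0.066812·133 = 9.866688

9.87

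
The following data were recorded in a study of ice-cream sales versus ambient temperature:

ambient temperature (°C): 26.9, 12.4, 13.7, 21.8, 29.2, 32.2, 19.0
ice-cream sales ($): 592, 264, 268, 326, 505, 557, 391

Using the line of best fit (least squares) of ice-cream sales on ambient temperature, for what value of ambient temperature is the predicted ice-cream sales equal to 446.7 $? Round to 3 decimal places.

24.126

n = 7, Σx = 155.2, Σy = 2903, Σxy = 70087.2, Σx² = 3790.78
Sxx = Σx² − (Σx)²/n = 3790.78 − 3441.005714 = 349.774286
Sxy = Σxy − (Σx)(Σy)/n = 70087.2 − 64363.657143 = 5723.542857
b = Sxy/Sxx = 5723.542857/349.774286 = 16.363532
a = ȳ − b·x̄ = 414.714286 − 16.363532·22.171429 = 51.911396
Set a + b·x = 446.7: x = (446.7 − 51.911396) / 16.363532 = 24.126124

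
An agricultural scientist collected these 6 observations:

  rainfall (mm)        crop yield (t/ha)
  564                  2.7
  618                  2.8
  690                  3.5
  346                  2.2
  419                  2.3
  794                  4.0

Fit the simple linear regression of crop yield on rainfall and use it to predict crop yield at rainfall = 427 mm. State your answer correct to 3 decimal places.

n = 6, Σx = 3431, Σy = 17.5, Σxy = 10569.1, Σx² = 2101833
Sxx = Σx² − (Σx)²/n = 2101833 − 1961960.166667 = 139872.833333
Sxy = Σxy − (Σx)(Σy)/n = 10569.1 − 10007.083333 = 562.016667
b = Sxy/Sxx = 562.016667/139872.833333 = 0.004018
a = ȳ − b·x̄ = 2.916667 − 0.004018·571.833333 = 0.619009
ŷ(427) = a + b·427 = 0.619009 + 0.004018·427 = 2.334718

2.335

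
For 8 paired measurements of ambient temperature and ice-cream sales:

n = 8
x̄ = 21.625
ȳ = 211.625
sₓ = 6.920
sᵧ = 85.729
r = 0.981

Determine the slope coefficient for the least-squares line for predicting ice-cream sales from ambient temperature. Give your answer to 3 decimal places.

b = r · sᵧ/sₓ = 0.981 · 85.729/6.92 = 12.153201

12.153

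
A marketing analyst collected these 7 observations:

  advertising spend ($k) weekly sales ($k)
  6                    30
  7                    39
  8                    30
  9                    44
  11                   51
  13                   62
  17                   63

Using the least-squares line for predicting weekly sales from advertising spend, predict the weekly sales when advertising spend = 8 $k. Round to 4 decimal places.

38.5434

n = 7, Σx = 71, Σy = 319, Σxy = 3527, Σx² = 809
Sxx = Σx² − (Σx)²/n = 809 − 720.142857 = 88.857143
Sxy = Σxy − (Σx)(Σy)/n = 3527 − 3235.571429 = 291.428571
b = Sxy/Sxx = 291.428571/88.857143 = 3.279743
a = ȳ − b·x̄ = 45.571429 − 3.279743·10.142857 = 12.305466
ŷ(8) = a + b·8 = 12.305466 + 3.279743·8 = 38.543408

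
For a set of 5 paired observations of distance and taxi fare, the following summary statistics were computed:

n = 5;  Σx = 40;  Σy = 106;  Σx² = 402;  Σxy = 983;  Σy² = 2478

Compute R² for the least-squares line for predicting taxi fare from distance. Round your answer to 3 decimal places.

Sxx = Σx² − (Σx)²/n = 402 − 320 = 82
Sxy = Σxy − (Σx)(Σy)/n = 983 − 848 = 135
Syy = Σy² − (Σy)²/n = 2478 − 2247.2 = 230.8
R² = Sxy²/(Sxx·Syy) = (135)²/(82·230.8) = 0.962981

0.963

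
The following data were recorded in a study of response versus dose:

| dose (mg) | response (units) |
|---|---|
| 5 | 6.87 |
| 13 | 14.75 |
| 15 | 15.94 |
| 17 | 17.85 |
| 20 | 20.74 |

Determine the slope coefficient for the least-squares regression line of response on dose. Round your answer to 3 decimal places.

n = 5, Σx = 70, Σy = 76.15, Σxy = 1183.45, Σx² = 1108
Sxx = Σx² − (Σx)²/n = 1108 − 980 = 128
Sxy = Σxy − (Σx)(Σy)/n = 1183.45 − 1066.1 = 117.35
b = Sxy/Sxx = 117.35/128 = 0.916797

0.917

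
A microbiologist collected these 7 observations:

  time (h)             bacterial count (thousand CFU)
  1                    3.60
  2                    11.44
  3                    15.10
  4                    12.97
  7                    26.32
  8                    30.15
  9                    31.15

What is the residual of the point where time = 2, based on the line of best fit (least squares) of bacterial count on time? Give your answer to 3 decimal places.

n = 7, Σx = 34, Σy = 130.73, Σxy = 829.45, Σx² = 224
Sxx = Σx² − (Σx)²/n = 224 − 165.142857 = 58.857143
Sxy = Σxy − (Σx)(Σy)/n = 829.45 − 634.974286 = 194.475714
b = Sxy/Sxx = 194.475714/58.857143 = 3.304199
a = ȳ − b·x̄ = 18.675714 − 3.304199·4.857143 = 2.626748
ŷ(2) = 2.626748 + 3.304199·2 = 9.235146
residual = y − ŷ = 11.44 − 9.235146 = 2.204854

2.205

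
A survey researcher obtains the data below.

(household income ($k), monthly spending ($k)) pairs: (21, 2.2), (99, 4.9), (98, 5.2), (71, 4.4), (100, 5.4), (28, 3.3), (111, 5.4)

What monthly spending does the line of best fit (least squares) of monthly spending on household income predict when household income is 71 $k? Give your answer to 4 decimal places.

n = 7, Σx = 528, Σy = 30.8, Σxy = 2585.1, Σx² = 47992
Sxx = Σx² − (Σx)²/n = 47992 − 39826.285714 = 8165.714286
Sxy = Σxy − (Σx)(Σy)/n = 2585.1 − 2323.2 = 261.9
b = Sxy/Sxx = 261.9/8165.714286 = 0.032073
a = ȳ − b·x̄ = 4.4 − 0.032073·75.428571 = 1.980770
ŷ(71) = a + b·71 = 1.980770 + 0.032073·71 = 4.257962

4.2580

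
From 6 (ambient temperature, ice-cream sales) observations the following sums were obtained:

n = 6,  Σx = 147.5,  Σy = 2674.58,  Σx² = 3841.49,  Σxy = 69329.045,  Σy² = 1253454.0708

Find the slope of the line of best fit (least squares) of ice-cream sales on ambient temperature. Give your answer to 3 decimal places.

Sxx = Σx² − (Σx)²/n = 3841.49 − 3626.041667 = 215.448333
Sxy = Σxy − (Σx)(Σy)/n = 69329.045 − 65750.091667 = 3578.953333
b = Sxy/Sxx = 3578.953333/215.448333 = 16.611655

16.612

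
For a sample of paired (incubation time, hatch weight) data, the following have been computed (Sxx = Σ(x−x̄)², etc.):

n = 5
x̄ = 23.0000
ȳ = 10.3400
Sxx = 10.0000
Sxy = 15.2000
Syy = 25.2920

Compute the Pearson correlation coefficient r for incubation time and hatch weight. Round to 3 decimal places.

r = Sxy/√(Sxx·Syy) = 15.2/√(252.92) = 15.2/15.903459 = 0.955767

0.956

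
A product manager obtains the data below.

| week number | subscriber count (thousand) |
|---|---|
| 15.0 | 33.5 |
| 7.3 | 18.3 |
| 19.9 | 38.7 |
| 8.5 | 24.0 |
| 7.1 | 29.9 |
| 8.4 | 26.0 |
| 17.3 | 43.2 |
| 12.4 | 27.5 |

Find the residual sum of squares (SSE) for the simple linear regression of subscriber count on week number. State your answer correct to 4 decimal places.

122.8426

n = 8, Σx = 95.9, Σy = 241.1, Σxy = 3129.27, Σx² = 1320.57, Σy² = 7723.33
Sxx = Σx² − (Σx)²/n = 1320.57 − 1149.60125 = 170.96875
Sxy = Σxy − (Σx)(Σy)/n = 3129.27 − 2890.18625 = 239.08375
Syy = Σy² − (Σy)²/n = 7723.33 − 7266.15125 = 457.17875
b = Sxy/Sxx = 239.08375/170.96875 = 1.398406
SSE = Syy − b·Sxy = 457.17875 − 1.398406·239.08375 = 122.842566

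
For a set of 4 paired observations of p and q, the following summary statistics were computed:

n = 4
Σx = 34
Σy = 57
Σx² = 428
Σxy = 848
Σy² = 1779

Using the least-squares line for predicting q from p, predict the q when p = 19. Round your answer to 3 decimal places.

41.709

Sxx = Σx² − (Σx)²/n = 428 − 289 = 139
Sxy = Σxy − (Σx)(Σy)/n = 848 − 484.5 = 363.5
b = Sxy/Sxx = 363.5/139 = 2.615108
a = ȳ − b·x̄ = 14.25 − 2.615108·8.5 = -7.978417
ŷ(19) = a + b·19 = -7.978417 + 2.615108·19 = 41.708633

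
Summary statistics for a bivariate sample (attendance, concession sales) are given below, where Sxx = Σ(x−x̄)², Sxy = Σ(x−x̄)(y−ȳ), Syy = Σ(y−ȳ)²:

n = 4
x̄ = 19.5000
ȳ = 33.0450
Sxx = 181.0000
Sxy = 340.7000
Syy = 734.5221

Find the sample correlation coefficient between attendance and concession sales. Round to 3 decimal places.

r = Sxy/√(Sxx·Syy) = 340.7/√(132948.5001) = 340.7/364.621036 = 0.934395

0.934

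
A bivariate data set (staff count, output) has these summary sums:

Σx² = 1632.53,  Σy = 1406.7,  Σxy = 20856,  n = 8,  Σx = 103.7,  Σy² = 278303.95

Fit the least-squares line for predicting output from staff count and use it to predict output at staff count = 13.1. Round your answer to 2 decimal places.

Sxx = Σx² − (Σx)²/n = 1632.53 − 1344.21125 = 288.31875
Sxy = Σxy − (Σx)(Σy)/n = 20856 − 18234.34875 = 2621.65125
b = Sxy/Sxx = 2621.65125/288.31875 = 9.092892
a = ȳ − b·x̄ = 175.8375 − 9.092892·12.9625 = 57.970888
ŷ(13.1) = a + b·13.1 = 57.970888 + 9.092892·13.1 = 177.087773

177.09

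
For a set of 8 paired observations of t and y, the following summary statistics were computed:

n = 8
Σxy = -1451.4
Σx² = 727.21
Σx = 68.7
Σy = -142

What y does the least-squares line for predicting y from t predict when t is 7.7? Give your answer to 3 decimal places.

Sxx = Σx² − (Σx)²/n = 727.21 − 589.96125 = 137.24875
Sxy = Σxy − (Σx)(Σy)/n = -1451.4 − (-1219.425) = -231.975
b = Sxy/Sxx = -231.975/137.24875 = -1.690179
a = ȳ − b·x̄ = -17.75 − (-1.690179)·8.5875 = -3.235585
ŷ(7.7) = a + b·7.7 = -3.235585 + (-1.690179)·7.7 = -16.249966

-16.250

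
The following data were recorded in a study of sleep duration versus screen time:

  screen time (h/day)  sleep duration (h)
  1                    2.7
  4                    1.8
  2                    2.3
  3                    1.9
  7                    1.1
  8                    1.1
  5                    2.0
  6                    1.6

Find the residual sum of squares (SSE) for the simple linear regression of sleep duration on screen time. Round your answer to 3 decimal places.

n = 8, Σx = 36, Σy = 14.5, Σxy = 56.3, Σx² = 204, Σy² = 28.41
Sxx = Σx² − (Σx)²/n = 204 − 162 = 42
Sxy = Σxy − (Σx)(Σy)/n = 56.3 − 65.25 = -8.95
Syy = Σy² − (Σy)²/n = 28.41 − 26.28125 = 2.12875
b = Sxy/Sxx = -8.95/42 = -0.213095
SSE = Syy − b·Sxy = 2.12875 − (-0.213095)·(-8.95) = 0.221548

0.222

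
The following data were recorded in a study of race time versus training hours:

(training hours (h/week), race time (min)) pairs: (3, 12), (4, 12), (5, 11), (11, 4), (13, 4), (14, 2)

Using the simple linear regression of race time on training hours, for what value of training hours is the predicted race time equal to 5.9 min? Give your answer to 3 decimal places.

10.038

n = 6, Σx = 50, Σy = 45, Σxy = 263, Σx² = 536
Sxx = Σx² − (Σx)²/n = 536 − 416.666667 = 119.333333
Sxy = Σxy − (Σx)(Σy)/n = 263 − 375 = -112
b = Sxy/Sxx = -112/119.333333 = -0.938547
a = ȳ − b·x̄ = 7.5 − (-0.938547)·8.333333 = 15.321229
Set a + b·x = 5.9: x = (5.9 − 15.321229) / (-0.938547) = 10.038095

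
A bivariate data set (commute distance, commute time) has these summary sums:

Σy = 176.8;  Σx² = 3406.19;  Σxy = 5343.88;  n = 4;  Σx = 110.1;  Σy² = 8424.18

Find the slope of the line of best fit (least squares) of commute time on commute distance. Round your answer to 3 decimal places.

1.271

Sxx = Σx² − (Σx)²/n = 3406.19 − 3030.5025 = 375.6875
Sxy = Σxy − (Σx)(Σy)/n = 5343.88 − 4866.42 = 477.46
b = Sxy/Sxx = 477.46/375.6875 = 1.270897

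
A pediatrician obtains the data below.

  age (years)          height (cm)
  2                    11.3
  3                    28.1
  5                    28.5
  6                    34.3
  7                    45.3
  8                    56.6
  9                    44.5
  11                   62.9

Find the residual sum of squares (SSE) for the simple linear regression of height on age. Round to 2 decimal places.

246.95

n = 8, Σx = 51, Σy = 311.5, Σxy = 2317.5, Σx² = 389, Σy² = 14098.35
Sxx = Σx² − (Σx)²/n = 389 − 325.125 = 63.875
Sxy = Σxy − (Σx)(Σy)/n = 2317.5 − 1985.8125 = 331.6875
Syy = Σy² − (Σy)²/n = 14098.35 − 12129.03125 = 1969.31875
b = Sxy/Sxx = 331.6875/63.875 = 5.192759
SSE = Syy − b·Sxy = 1969.31875 − 5.192759·331.6875 = 246.945401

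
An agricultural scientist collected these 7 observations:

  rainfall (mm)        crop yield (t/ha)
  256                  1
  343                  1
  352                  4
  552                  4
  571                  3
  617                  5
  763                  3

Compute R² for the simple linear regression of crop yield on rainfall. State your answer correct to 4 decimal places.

n = 7, Σx = 3454, Σy = 21, Σxy = 11302, Σx² = 1900692, Σy² = 77
Sxx = Σx² − (Σx)²/n = 1900692 − 1704302.285714 = 196389.714286
Sxy = Σxy − (Σx)(Σy)/n = 11302 − 10362 = 940
Syy = Σy² − (Σy)²/n = 77 − 63 = 14
R² = Sxy²/(Sxx·Syy) = (940)²/(196389.714286·14) = 0.321373

0.3214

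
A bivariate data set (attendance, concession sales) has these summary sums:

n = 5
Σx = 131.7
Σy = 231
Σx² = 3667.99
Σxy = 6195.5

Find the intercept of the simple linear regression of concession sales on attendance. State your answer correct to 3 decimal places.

Sxx = Σx² − (Σx)²/n = 3667.99 − 3468.978 = 199.012
Sxy = Σxy − (Σx)(Σy)/n = 6195.5 − 6084.54 = 110.96
b = Sxy/Sxx = 110.96/199.012 = 0.557554
a = ȳ − b·x̄ = 46.2 − 0.557554·26.34 = 31.514019

31.514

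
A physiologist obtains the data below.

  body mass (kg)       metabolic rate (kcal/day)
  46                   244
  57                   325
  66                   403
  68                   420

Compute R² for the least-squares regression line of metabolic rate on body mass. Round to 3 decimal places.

0.998

n = 4, Σx = 237, Σy = 1392, Σxy = 84907, Σx² = 14345, Σy² = 503970
Sxx = Σx² − (Σx)²/n = 14345 − 14042.25 = 302.75
Sxy = Σxy − (Σx)(Σy)/n = 84907 − 82476 = 2431
Syy = Σy² − (Σy)²/n = 503970 − 484416 = 19554
R² = Sxy²/(Sxx·Syy) = (2431)²/(302.75·19554) = 0.998275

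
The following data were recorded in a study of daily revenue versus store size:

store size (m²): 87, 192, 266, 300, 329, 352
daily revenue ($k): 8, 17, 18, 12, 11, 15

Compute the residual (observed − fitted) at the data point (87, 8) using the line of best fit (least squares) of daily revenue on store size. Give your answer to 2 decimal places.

n = 6, Σx = 1526, Σy = 81, Σxy = 21247, Σx² = 437334
Sxx = Σx² − (Σx)²/n = 437334 − 388112.666667 = 49221.333333
Sxy = Σxy − (Σx)(Σy)/n = 21247 − 20601 = 646
b = Sxy/Sxx = 646/49221.333333 = 0.013124
a = ȳ − b·x̄ = 13.5 − 0.013124·254.333333 = 10.162030
ŷ(87) = 10.162030 + 0.013124·87 = 11.303852
residual = y − ŷ = 8 − 11.303852 = -3.303852

-3.30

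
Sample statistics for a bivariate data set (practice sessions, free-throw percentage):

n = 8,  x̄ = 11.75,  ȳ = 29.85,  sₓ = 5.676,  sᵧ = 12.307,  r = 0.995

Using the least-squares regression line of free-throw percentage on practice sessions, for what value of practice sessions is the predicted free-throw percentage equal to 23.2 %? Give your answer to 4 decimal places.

8.6676

b = r · sᵧ/sₓ = 0.995 · 12.307/5.676 = 2.157411
a = ȳ − b·x̄ = 29.85 − 2.157411·11.75 = 4.500420
Set a + b·x = 23.2: x = (23.2 − 4.500420) / 2.157411 = 8.667602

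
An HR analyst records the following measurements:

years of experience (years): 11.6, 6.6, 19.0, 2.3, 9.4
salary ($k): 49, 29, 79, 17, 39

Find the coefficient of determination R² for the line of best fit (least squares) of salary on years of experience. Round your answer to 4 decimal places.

n = 5, Σx = 48.9, Σy = 213, Σxy = 2666.5, Σx² = 632.77, Σy² = 11293
Sxx = Σx² − (Σx)²/n = 632.77 − 478.242 = 154.528
Sxy = Σxy − (Σx)(Σy)/n = 2666.5 − 2083.14 = 583.36
Syy = Σy² − (Σy)²/n = 11293 − 9073.8 = 2219.2
R² = Sxy²/(Sxx·Syy) = (583.36)²/(154.528·2219.2) = 0.992361

0.9924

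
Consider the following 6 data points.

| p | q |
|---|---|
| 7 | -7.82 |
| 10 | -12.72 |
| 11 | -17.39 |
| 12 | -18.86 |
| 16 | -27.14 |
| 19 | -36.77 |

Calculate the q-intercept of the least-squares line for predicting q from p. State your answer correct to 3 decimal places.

n = 6, Σx = 75, Σy = -120.7, Σxy = -1732.42, Σx² = 1031
Sxx = Σx² − (Σx)²/n = 1031 − 937.5 = 93.5
Sxy = Σxy − (Σx)(Σy)/n = -1732.42 − (-1508.75) = -223.67
b = Sxy/Sxx = -223.67/93.5 = -2.392193
a = ȳ − b·x̄ = -20.116667 − (-2.392193)·12.5 = 9.785740

9.786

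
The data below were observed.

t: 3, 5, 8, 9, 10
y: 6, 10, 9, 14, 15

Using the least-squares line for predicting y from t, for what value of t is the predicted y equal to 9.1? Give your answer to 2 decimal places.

n = 5, Σx = 35, Σy = 54, Σxy = 416, Σx² = 279
Sxx = Σx² − (Σx)²/n = 279 − 245 = 34
Sxy = Σxy − (Σx)(Σy)/n = 416 − 378 = 38
b = Sxy/Sxx = 38/34 = 1.117647
a = ȳ − b·x̄ = 10.8 − 1.117647·7 = 2.976471
Set a + b·x = 9.1: x = (9.1 − 2.976471) / 1.117647 = 5.478947

5.48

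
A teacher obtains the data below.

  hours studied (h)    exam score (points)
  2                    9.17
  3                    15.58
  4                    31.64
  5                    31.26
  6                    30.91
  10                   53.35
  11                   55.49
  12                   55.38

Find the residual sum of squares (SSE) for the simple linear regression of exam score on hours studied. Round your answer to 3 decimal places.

n = 8, Σx = 53, Σy = 282.78, Σxy = 2341.85, Σx² = 455, Σy² = 12252.8376
Sxx = Σx² − (Σx)²/n = 455 − 351.125 = 103.875
Sxy = Σxy − (Σx)(Σy)/n = 2341.85 − 1873.4175 = 468.4325
Syy = Σy² − (Σy)²/n = 12252.8376 − 9995.56605 = 2257.27155
b = Sxy/Sxx = 468.4325/103.875 = 4.509579
SSE = Syy − b·Sxy = 2257.27155 − 4.509579·468.4325 = 144.838269

144.838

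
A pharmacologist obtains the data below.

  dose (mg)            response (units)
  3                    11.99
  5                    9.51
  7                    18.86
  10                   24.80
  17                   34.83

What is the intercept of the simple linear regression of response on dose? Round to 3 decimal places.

4.795

n = 5, Σx = 42, Σy = 99.99, Σxy = 1055.65, Σx² = 472
Sxx = Σx² − (Σx)²/n = 472 − 352.8 = 119.2
Sxy = Σxy − (Σx)(Σy)/n = 1055.65 − 839.916 = 215.734
b = Sxy/Sxx = 215.734/119.2 = 1.809849
a = ȳ − b·x̄ = 19.998 − 1.809849·8.4 = 4.795268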